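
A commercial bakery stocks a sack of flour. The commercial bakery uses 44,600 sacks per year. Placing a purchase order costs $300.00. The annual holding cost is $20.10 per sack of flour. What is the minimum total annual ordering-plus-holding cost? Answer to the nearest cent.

TC* ≈ $23,192.15

The optimal lot size = √(2DS/H) = √(2 × 44,600 × 300 / 20.1) ≈ 1153.84.
At the optimum the two cost components are equal, so total cost = 2·(Q*/2)H = Q*·H.
Minimum total = √(2DSH) = √(2 × 44,600 × 300 × 20.1) ≈ 23192.154.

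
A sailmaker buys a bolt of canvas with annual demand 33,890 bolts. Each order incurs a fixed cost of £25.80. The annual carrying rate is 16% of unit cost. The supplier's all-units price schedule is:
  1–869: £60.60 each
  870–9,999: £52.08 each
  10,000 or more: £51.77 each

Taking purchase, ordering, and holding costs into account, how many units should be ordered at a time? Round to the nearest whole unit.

Q* ≈ 870 bolts

Holding cost per unit per year at price C is H = 0.16·C.
Candidates are each tier's EOQ (if it falls in that tier) and each price-break quantity.
EOQ at £60.60 = 424.7 (feasible in tier 1): TC = 33,890×£60.60 + (33,890/424.7)×25.8 + (424.7/2)×0.16×£60.60 = £2,057,851.72.
EOQ at £52.08 = 458.1 < 870, so use break Q=870: TC = 33,890×£52.08 + (33,890/870.0)×25.8 + (870.0/2)×0.16×£52.08 = £1,769,620.98.
EOQ at £51.77 = 459.5 < 10000, so use break Q=10000: TC = 33,890×£51.77 + (33,890/10000.0)×25.8 + (10000.0/2)×0.16×£51.77 = £1,795,988.74.
Lowest total cost is £1,769,620.98 at Q = 870.0.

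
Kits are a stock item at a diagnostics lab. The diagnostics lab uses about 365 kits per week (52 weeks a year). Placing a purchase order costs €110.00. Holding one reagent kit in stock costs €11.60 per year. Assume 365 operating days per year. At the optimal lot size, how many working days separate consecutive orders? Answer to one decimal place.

T ≈ 11.5 days

Annual demand D = 365 × 52 = 18,980.
EOQ = √(2DS/H) = √(2 × 18,980 × 110 / 11.6) ≈ 599.97.
Cycle time = Q*/D × 365 = 599.97 / 18,980 × 365 ≈ 11.538 days.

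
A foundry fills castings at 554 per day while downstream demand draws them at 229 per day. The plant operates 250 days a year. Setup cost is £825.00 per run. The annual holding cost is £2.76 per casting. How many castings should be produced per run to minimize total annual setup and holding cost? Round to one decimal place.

Q* ≈ 7,638.2 castings

Annual demand D = 229 × 250 = 57,250.
Production build-up factor (1 − d/p) = 1 − 229/554 = 0.5866.
Q* = √(2DS / (H(1 − d/p))) = √(2 × 57,250 × 825 / (2.76 × 0.5866)).
= √(94,462,500 / 1.6191) ≈ 7638.153.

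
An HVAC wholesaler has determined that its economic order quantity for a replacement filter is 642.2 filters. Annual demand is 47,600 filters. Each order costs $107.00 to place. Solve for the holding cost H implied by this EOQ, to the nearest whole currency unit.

Squaring Q* = √(2DS/H) gives Q*² = 2DS/H.
From Q* = √(2DS/H): H = 2DS / Q*² = 2 × 47,600 × 107 / 642.2² = 24.6990.

H ≈ $25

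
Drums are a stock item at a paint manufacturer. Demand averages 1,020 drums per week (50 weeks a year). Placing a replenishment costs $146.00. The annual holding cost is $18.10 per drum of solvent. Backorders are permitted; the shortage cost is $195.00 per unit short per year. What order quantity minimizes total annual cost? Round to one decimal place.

Annual demand D = 1,020 × 50 = 51,000.
With planned backorders, Q* = √(2DS/H) · √((H+B)/B).
√(2DS/H) = √(2 × 51,000 × 146 / 18.1) = 907.063.
√((H+B)/B) = √((18.1+195)/195) = 1.0454.
Q* ≈ 948.226.

Q* ≈ 948.2 drums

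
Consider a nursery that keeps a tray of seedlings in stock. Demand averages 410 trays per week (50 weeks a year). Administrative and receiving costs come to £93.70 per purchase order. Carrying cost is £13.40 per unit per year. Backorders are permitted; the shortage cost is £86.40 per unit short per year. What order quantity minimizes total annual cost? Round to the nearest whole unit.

Annual demand D = 410 × 50 = 20,500.
With planned backorders, Q* = √(2DS/H) · √((H+B)/B).
√(2DS/H) = √(2 × 20,500 × 93.7 / 13.4) = 535.438.
√((H+B)/B) = √((13.4+86.4)/86.4) = 1.0748.
Q* ≈ 575.463.

Q* ≈ 575 trays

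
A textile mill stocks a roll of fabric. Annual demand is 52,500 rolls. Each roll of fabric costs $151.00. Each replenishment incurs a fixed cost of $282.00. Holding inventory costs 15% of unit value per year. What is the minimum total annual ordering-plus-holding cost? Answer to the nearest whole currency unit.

Holding cost H = 0.15 × $151.00 = $22.6500 per unit per year.
Q* = √(2DS/H) = √(2 × 52,500 × 282 / 22.65) ≈ 1143.37.
At Q*, ordering cost (D/Q*)S equals holding cost (Q*/2)H, each = √(DSH/2).
Minimum total = √(2DSH) = √(2 × 52,500 × 282 × 22.65) ≈ 25897.230.

TC* ≈ $25,897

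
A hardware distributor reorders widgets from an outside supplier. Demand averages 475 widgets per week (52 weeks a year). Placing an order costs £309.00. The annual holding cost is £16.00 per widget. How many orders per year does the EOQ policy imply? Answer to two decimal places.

N ≈ 25.29 orders per year

Annual demand D = 475 × 52 = 24,700.
The optimal lot size = √(2DS/H) = √(2 × 24,700 × 309 / 16) ≈ 976.75.
Orders per year = D / Q* = 24,700 / 976.75 ≈ 25.288.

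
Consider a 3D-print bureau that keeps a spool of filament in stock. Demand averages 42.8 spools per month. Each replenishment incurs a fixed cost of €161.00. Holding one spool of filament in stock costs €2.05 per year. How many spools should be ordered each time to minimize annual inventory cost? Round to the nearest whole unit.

Q* ≈ 284 spools

Annual demand D = 42.8 × 12 = 513.6.
EOQ = √(2DS / H) = √(2 × 513.6 × 161 / 2.05).
= √(165,379.2 / 2.05) = √80,672.7805 ≈ 284.030.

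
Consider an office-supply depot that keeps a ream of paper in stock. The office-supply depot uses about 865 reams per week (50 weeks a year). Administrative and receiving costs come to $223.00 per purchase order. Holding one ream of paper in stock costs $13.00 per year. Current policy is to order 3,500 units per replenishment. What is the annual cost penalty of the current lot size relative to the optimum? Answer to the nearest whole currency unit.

Extra cost ≈ $9,670 per year

Annual demand D = 865 × 50 = 43,250.
EOQ = √(2DS/H) = √(2 × 43,250 × 223 / 13) ≈ 1218.12.
Cost at Q* = (D/Q*)S + (Q*/2)H = √(2DSH) ≈ $15,835.51.
Cost at Q = 3,500: (43,250/3,500)×223 + (3,500/2)×13 = $2,755.64 + $22,750.00 = $25,505.64.
Excess = $25,505.64 − $15,835.51 = $9,670.13.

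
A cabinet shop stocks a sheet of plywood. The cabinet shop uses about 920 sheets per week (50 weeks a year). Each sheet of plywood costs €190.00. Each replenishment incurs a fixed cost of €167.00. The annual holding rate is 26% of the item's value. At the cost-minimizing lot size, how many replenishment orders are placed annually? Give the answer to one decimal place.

N ≈ 82.5 orders per year

Annual demand D = 920 × 50 = 46,000.
Holding cost H = 0.26 × €190.00 = €49.4000 per unit per year.
EOQ = √(2DS/H) = √(2 × 46,000 × 167 / 49.4) ≈ 557.68.
Orders per year = D / Q* = 46,000 / 557.68 ≈ 82.484.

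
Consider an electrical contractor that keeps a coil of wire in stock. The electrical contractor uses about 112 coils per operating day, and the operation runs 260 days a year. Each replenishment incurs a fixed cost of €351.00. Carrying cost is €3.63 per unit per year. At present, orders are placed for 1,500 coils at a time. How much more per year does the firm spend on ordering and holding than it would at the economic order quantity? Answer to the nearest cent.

Annual demand D = 112 × 260 = 29,120.
EOQ = √(2DS/H) = √(2 × 29,120 × 351 / 3.63) ≈ 2373.07.
Cost at Q* = (D/Q*)S + (Q*/2)H = √(2DSH) ≈ €8,614.25.
Cost at Q = 1,500: (29,120/1,500)×351 + (1,500/2)×3.63 = €6,814.08 + €2,722.50 = €9,536.58.
Excess = €9,536.58 − €8,614.25 = €922.33.

Extra cost ≈ €922.33 per year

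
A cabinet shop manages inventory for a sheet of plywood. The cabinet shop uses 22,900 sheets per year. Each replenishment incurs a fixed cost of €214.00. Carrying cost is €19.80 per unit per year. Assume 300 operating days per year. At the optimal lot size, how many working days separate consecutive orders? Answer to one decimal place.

The optimal lot size = √(2DS/H) = √(2 × 22,900 × 214 / 19.8) ≈ 703.57.
Cycle time = Q*/D × 300 = 703.57 / 22,900 × 300 ≈ 9.217 days.

T ≈ 9.2 days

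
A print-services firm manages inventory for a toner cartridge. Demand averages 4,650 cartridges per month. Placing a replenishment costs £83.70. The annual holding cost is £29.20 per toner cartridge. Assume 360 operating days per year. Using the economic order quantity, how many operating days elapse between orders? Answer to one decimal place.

T ≈ 3.6 days

Annual demand D = 4,650 × 12 = 55,800.
The optimal lot size = √(2DS/H) = √(2 × 55,800 × 83.7 / 29.2) ≈ 565.59.
Cycle time = Q*/D × 360 = 565.59 / 55,800 × 360 ≈ 3.649 days.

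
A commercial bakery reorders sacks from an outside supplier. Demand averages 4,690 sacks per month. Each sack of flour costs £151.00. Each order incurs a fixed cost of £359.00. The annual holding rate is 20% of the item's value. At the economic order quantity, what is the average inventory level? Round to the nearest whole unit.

Average inventory ≈ 578 sacks

Annual demand D = 4,690 × 12 = 56,280.
Holding cost H = 0.20 × £151.00 = £30.2000 per unit per year.
EOQ = √(2DS/H) = √(2 × 56,280 × 359 / 30.2) ≈ 1156.74.
Average inventory = Q*/2 ≈ 1156.74 / 2 = 578.370.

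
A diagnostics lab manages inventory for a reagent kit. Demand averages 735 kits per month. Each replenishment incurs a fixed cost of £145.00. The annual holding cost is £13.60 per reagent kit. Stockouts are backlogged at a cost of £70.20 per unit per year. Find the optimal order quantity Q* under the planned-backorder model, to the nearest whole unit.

Annual demand D = 735 × 12 = 8,820.
With planned backorders, Q* = √(2DS/H) · √((H+B)/B).
√(2DS/H) = √(2 × 8,820 × 145 / 13.6) = 433.674.
√((H+B)/B) = √((13.6+70.2)/70.2) = 1.0926.
Q* ≈ 473.824.

Q* ≈ 474 kits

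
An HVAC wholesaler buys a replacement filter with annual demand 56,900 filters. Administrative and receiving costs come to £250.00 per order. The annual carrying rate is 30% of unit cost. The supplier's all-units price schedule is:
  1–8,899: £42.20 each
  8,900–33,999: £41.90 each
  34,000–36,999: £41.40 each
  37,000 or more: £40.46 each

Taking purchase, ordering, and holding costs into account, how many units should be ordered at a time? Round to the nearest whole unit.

Holding cost per unit per year at price C is H = 0.30·C.
Evaluate total cost at each tier's feasible EOQ or, if the EOQ is below the tier, at the tier's minimum quantity.
EOQ at £42.20 = 1499.1 (feasible in tier 1): TC = 56,900×£42.20 + (56,900/1499.1)×250 + (1499.1/2)×0.30×£42.20 = £2,420,158.33.
EOQ at £41.90 = 1504.4 < 8900, so use break Q=8900: TC = 56,900×£41.90 + (56,900/8900.0)×250 + (8900.0/2)×0.30×£41.90 = £2,441,644.81.
EOQ at £41.40 = 1513.5 < 34000, so use break Q=34000: TC = 56,900×£41.40 + (56,900/34000.0)×250 + (34000.0/2)×0.30×£41.40 = £2,567,218.38.
EOQ at £40.46 = 1531.0 < 37000, so use break Q=37000: TC = 56,900×£40.46 + (56,900/37000.0)×250 + (37000.0/2)×0.30×£40.46 = £2,527,111.46.
Lowest total cost is £2,420,158.33 at Q = 1499.1.

Q* ≈ 1,499 filters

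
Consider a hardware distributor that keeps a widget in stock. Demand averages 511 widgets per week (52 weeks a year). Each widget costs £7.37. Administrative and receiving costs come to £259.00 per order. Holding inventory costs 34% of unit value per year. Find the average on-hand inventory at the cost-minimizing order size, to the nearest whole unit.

Annual demand D = 511 × 52 = 26,572.
Holding cost H = 0.34 × £7.37 = £2.5058 per unit per year.
Q* = √(2DS/H) = √(2 × 26,572 × 259 / 2.5058) ≈ 2343.71.
Average inventory = Q*/2 ≈ 2343.71 / 2 = 1171.855.

Average inventory ≈ 1,172 widgets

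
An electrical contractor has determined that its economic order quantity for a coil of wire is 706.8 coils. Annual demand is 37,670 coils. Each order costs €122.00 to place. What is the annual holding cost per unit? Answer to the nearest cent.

The basic EOQ model gives Q* = √(2DS/H); rearrange for the unknown.
From Q* = √(2DS/H): H = 2DS / Q*² = 2 × 37,670 × 122 / 706.8² = 18.3989.

H ≈ €18.40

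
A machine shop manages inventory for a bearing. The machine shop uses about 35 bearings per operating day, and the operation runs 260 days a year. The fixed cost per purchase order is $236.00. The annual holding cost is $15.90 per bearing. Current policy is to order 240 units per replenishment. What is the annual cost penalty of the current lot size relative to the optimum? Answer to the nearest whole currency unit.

Annual demand D = 35 × 260 = 9,100.
EOQ = √(2DS/H) = √(2 × 9,100 × 236 / 15.9) ≈ 519.75.
Cost at Q* = (D/Q*)S + (Q*/2)H = √(2DSH) ≈ $8,264.00.
Cost at Q = 240: (9,100/240)×236 + (240/2)×15.9 = $8,948.33 + $1,908.00 = $10,856.33.
Excess = $10,856.33 − $8,264.00 = $2,592.33.

Extra cost ≈ $2,592 per year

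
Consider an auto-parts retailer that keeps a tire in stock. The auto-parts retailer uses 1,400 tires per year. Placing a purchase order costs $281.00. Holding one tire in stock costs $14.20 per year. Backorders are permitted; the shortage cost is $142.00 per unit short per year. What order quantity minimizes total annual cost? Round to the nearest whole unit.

With planned backorders, Q* = √(2DS/H) · √((H+B)/B).
√(2DS/H) = √(2 × 1,400 × 281 / 14.2) = 235.390.
√((H+B)/B) = √((14.2+142)/142) = 1.0488.
Q* ≈ 246.879.

Q* ≈ 247 tires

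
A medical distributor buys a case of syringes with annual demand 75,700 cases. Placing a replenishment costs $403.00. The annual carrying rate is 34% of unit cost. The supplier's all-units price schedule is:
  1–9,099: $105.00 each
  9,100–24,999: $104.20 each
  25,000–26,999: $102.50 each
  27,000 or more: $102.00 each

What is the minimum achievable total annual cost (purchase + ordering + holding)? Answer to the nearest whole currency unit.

Holding cost per unit per year at price C is H = 0.34·C.
Candidates are each tier's EOQ (if it falls in that tier) and each price-break quantity.
EOQ at $105.00 = 1307.3 (feasible in tier 1): TC = 75,700×$105.00 + (75,700/1307.3)×403 + (1307.3/2)×0.34×$105.00 = $7,995,171.26.
EOQ at $104.20 = 1312.3 < 9100, so use break Q=9100: TC = 75,700×$104.20 + (75,700/9100.0)×403 + (9100.0/2)×0.34×$104.20 = $8,052,489.83.
EOQ at $102.50 = 1323.2 < 25000, so use break Q=25000: TC = 75,700×$102.50 + (75,700/25000.0)×403 + (25000.0/2)×0.34×$102.50 = $8,196,095.28.
EOQ at $102.00 = 1326.4 < 27000, so use break Q=27000: TC = 75,700×$102.00 + (75,700/27000.0)×403 + (27000.0/2)×0.34×$102.00 = $8,190,709.89.
Lowest total cost among the candidates is at Q = 1307.3.

TC* ≈ $7,995,171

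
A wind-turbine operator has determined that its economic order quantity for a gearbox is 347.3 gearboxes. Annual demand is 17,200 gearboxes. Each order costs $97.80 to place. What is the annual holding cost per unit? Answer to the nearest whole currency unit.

H ≈ $28

The basic EOQ model gives Q* = √(2DS/H); rearrange for the unknown.
From Q* = √(2DS/H): H = 2DS / Q*² = 2 × 17,200 × 97.8 / 347.3² = 27.8925.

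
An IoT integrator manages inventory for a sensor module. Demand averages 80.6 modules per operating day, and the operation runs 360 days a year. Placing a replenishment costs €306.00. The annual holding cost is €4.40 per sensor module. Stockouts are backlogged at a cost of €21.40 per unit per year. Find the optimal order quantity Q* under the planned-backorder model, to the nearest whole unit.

Q* ≈ 2,206 modules

Annual demand D = 80.6 × 360 = 29,016.
With planned backorders, Q* = √(2DS/H) · √((H+B)/B).
√(2DS/H) = √(2 × 29,016 × 306 / 4.4) = 2008.945.
√((H+B)/B) = √((4.4+21.4)/21.4) = 1.0980.
Q* ≈ 2205.825.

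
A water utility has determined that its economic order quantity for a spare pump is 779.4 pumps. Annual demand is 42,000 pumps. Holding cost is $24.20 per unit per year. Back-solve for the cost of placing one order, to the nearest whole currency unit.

Invert the EOQ relation Q*² = 2DS/H.
From Q* = √(2DS/H): S = Q*²H / (2D) = 779.4² × 24.2 / (2 × 42,000) = 175.0076.

S ≈ $175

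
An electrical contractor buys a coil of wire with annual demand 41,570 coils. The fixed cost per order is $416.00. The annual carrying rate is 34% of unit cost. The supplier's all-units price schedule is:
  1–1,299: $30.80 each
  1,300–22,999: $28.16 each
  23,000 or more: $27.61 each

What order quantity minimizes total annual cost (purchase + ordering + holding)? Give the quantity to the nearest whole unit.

Holding cost per unit per year at price C is H = 0.34·C.
Evaluate total cost at each tier's feasible EOQ or, if the EOQ is below the tier, at the tier's minimum quantity.
Tier 1 ($30.80): EOQ = 1817.3 exceeds tier's upper bound 1299, so this tier is dominated.
EOQ at $28.16 = 1900.6 (feasible in tier 2): TC = 41,570×$28.16 + (41,570/1900.6)×416 + (1900.6/2)×0.34×$28.16 = $1,188,808.52.
EOQ at $27.61 = 1919.5 < 23000, so use break Q=23000: TC = 41,570×$27.61 + (41,570/23000.0)×416 + (23000.0/2)×0.34×$27.61 = $1,256,454.67.
Lowest total cost is $1,188,808.52 at Q = 1900.6.

Q* ≈ 1,901 coils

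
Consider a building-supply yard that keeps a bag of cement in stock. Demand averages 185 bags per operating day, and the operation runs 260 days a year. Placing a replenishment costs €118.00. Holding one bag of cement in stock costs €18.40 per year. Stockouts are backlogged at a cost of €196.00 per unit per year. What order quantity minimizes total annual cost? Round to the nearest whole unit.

Annual demand D = 185 × 260 = 48,100.
With planned backorders, Q* = √(2DS/H) · √((H+B)/B).
√(2DS/H) = √(2 × 48,100 × 118 / 18.4) = 785.452.
√((H+B)/B) = √((18.4+196)/196) = 1.0459.
Q* ≈ 821.493.

Q* ≈ 821 bags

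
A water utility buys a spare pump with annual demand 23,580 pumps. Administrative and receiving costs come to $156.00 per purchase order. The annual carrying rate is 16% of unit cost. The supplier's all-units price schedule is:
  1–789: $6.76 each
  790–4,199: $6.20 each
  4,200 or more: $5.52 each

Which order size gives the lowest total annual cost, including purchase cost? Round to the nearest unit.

Q* ≈ 4,200 pumps

Holding cost per unit per year at price C is H = 0.16·C.
Candidates are each tier's EOQ (if it falls in that tier) and each price-break quantity.
Tier 1 ($6.76): EOQ = 2608.0 exceeds tier's upper bound 789, so this tier is dominated.
EOQ at $6.20 = 2723.3 (feasible in tier 2): TC = 23,580×$6.20 + (23,580/2723.3)×156 + (2723.3/2)×0.16×$6.20 = $148,897.50.
EOQ at $5.52 = 2886.2 < 4200, so use break Q=4200: TC = 23,580×$5.52 + (23,580/4200.0)×156 + (4200.0/2)×0.16×$5.52 = $132,892.15.
Lowest total cost is $132,892.15 at Q = 4200.0.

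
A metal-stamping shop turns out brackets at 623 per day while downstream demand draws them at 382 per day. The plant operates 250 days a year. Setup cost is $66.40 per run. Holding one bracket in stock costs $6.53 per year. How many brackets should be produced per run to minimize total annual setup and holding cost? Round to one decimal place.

Q* ≈ 2,240.7 brackets

Annual demand D = 382 × 250 = 95,500.
Production build-up factor (1 − d/p) = 1 − 382/623 = 0.3868.
Q* = √(2DS / (H(1 − d/p))) = √(2 × 95,500 × 66.4 / (6.53 × 0.3868)).
= √(12,682,400 / 2.5261) ≈ 2240.679.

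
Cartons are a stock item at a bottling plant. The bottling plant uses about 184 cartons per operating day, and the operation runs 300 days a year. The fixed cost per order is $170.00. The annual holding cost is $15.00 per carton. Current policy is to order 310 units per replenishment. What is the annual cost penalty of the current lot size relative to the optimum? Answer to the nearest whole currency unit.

Extra cost ≈ $15,817 per year

Annual demand D = 184 × 300 = 55,200.
EOQ = √(2DS/H) = √(2 × 55,200 × 170 / 15) ≈ 1118.57.
Cost at Q* = (D/Q*)S + (Q*/2)H = √(2DSH) ≈ $16,778.56.
Cost at Q = 310: (55,200/310)×170 + (310/2)×15 = $30,270.97 + $2,325.00 = $32,595.97.
Excess = $32,595.97 − $16,778.56 = $15,817.41.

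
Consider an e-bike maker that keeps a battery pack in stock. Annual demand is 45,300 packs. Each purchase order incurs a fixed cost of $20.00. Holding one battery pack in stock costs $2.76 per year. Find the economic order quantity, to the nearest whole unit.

Q* ≈ 810 packs

EOQ = √(2DS / H) = √(2 × 45,300 × 20 / 2.76).
= √(1,812,000 / 2.76) = √656,521.7391 ≈ 810.260.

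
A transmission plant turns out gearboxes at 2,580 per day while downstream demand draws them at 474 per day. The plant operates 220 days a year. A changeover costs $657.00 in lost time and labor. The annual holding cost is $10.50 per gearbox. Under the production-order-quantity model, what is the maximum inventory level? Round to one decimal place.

I_max ≈ 3,263.8 gearboxes

Annual demand D = 474 × 220 = 104,280.
Production build-up factor (1 − d/p) = 1 − 474/2,580 = 0.8163.
Q* = √(2DS / (H(1 − d/p))) = √(2 × 104,280 × 657 / (10.5 × 0.8163)).
= √(137,023,920 / 8.5709) ≈ 3998.381.
Maximum inventory = Q*(1 − d/p) = 3998.381 × 0.8163 ≈ 3263.795.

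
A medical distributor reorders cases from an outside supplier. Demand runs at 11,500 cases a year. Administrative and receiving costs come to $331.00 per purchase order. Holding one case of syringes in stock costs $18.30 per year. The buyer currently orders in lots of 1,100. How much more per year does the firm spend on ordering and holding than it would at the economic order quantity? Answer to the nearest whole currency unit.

Extra cost ≈ $1,722 per year

EOQ = √(2DS/H) = √(2 × 11,500 × 331 / 18.3) ≈ 644.99.
Cost at Q* = (D/Q*)S + (Q*/2)H = √(2DSH) ≈ $11,803.30.
Cost at Q = 1,100: (11,500/1,100)×331 + (1,100/2)×18.3 = $3,460.45 + $10,065.00 = $13,525.45.
Excess = $13,525.45 − $11,803.30 = $1,722.15.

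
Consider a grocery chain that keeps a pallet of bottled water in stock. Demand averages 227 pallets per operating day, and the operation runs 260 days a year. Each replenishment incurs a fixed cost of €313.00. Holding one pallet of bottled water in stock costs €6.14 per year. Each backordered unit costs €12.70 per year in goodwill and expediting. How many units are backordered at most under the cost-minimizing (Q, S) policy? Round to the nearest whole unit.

Annual demand D = 227 × 260 = 59,020.
With planned backorders, Q* = √(2DS/H) · √((H+B)/B).
√(2DS/H) = √(2 × 59,020 × 313 / 6.14) = 2453.028.
√((H+B)/B) = √((6.14+12.7)/12.7) = 1.2180.
Q* ≈ 2987.729.
S* = Q* · H/(H+B) = 2987.729 × 6.14/18.84 ≈ 973.708.

S* ≈ 974 pallets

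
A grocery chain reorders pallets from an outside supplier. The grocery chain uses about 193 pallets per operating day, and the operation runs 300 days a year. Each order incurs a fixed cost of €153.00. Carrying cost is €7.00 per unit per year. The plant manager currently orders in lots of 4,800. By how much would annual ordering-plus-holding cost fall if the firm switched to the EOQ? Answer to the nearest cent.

Annual demand D = 193 × 300 = 57,900.
EOQ = √(2DS/H) = √(2 × 57,900 × 153 / 7) ≈ 1590.93.
Cost at Q* = (D/Q*)S + (Q*/2)H = √(2DSH) ≈ €11,136.51.
Cost at Q = 4,800: (57,900/4,800)×153 + (4,800/2)×7 = €1,845.56 + €16,800.00 = €18,645.56.
Excess = €18,645.56 − €11,136.51 = €7,509.05.

Extra cost ≈ €7,509.05 per year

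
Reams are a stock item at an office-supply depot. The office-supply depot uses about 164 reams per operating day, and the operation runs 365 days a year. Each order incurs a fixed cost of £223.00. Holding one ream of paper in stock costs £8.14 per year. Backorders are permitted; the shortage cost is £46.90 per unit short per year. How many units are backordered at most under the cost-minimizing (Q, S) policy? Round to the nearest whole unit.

S* ≈ 290 reams

Annual demand D = 164 × 365 = 59,860.
With planned backorders, Q* = √(2DS/H) · √((H+B)/B).
√(2DS/H) = √(2 × 59,860 × 223 / 8.14) = 1811.021.
√((H+B)/B) = √((8.14+46.9)/46.9) = 1.0833.
Q* ≈ 1961.898.
S* = Q* · H/(H+B) = 1961.898 × 8.14/55.04 ≈ 290.150.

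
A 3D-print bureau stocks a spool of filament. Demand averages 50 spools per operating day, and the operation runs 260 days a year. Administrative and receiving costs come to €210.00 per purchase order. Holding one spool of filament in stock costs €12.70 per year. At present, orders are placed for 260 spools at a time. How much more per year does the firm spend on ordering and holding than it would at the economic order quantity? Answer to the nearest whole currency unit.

Extra cost ≈ €3,824 per year

Annual demand D = 50 × 260 = 13,000.
EOQ = √(2DS/H) = √(2 × 13,000 × 210 / 12.7) ≈ 655.68.
Cost at Q* = (D/Q*)S + (Q*/2)H = √(2DSH) ≈ €8,327.18.
Cost at Q = 260: (13,000/260)×210 + (260/2)×12.7 = €10,500.00 + €1,651.00 = €12,151.00.
Excess = €12,151.00 − €8,327.18 = €3,823.82.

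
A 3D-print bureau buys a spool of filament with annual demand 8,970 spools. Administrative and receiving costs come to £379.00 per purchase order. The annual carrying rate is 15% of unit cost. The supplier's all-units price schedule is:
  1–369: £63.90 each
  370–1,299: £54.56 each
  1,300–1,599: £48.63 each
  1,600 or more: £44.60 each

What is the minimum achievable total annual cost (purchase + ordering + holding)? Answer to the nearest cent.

TC* ≈ £407,538.77

Holding cost per unit per year at price C is H = 0.15·C.
For each price level, check whether its EOQ is feasible; otherwise the best quantity at that price is the breakpoint.
Tier 1 (£63.90): EOQ = 842.2 exceeds tier's upper bound 369, so this tier is dominated.
EOQ at £54.56 = 911.5 (feasible in tier 2): TC = 8,970×£54.56 + (8,970/911.5)×379 + (911.5/2)×0.15×£54.56 = £496,862.77.
EOQ at £48.63 = 965.5 < 1300, so use break Q=1300: TC = 8,970×£48.63 + (8,970/1300.0)×379 + (1300.0/2)×0.15×£48.63 = £443,567.62.
EOQ at £44.60 = 1008.1 < 1600, so use break Q=1600: TC = 8,970×£44.60 + (8,970/1600.0)×379 + (1600.0/2)×0.15×£44.60 = £407,538.77.
Lowest total cost among the candidates is at Q = 1600.0.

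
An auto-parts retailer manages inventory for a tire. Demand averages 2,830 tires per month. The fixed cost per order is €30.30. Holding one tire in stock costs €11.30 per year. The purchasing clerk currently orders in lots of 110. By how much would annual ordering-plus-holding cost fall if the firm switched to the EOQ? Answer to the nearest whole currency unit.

Extra cost ≈ €5,154 per year

Annual demand D = 2,830 × 12 = 33,960.
EOQ = √(2DS/H) = √(2 × 33,960 × 30.3 / 11.3) ≈ 426.76.
Cost at Q* = (D/Q*)S + (Q*/2)H = √(2DSH) ≈ €4,822.36.
Cost at Q = 110: (33,960/110)×30.3 + (110/2)×11.3 = €9,354.44 + €621.50 = €9,975.94.
Excess = €9,975.94 − €4,822.36 = €5,153.58.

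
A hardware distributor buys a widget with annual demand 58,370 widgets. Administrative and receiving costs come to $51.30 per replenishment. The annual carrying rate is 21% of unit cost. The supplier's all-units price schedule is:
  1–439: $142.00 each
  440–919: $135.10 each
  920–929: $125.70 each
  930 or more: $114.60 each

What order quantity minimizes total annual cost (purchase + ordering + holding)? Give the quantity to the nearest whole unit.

Q* ≈ 930 widgets

Holding cost per unit per year at price C is H = 0.21·C.
Evaluate total cost at each tier's feasible EOQ or, if the EOQ is below the tier, at the tier's minimum quantity.
Tier 1 ($142.00): EOQ = 448.1 exceeds tier's upper bound 439, so this tier is dominated.
EOQ at $135.10 = 459.4 (feasible in tier 2): TC = 58,370×$135.10 + (58,370/459.4)×51.3 + (459.4/2)×0.21×$135.10 = $7,898,821.84.
EOQ at $125.70 = 476.3 < 920, so use break Q=920: TC = 58,370×$125.70 + (58,370/920.0)×51.3 + (920.0/2)×0.21×$125.70 = $7,352,506.38.
EOQ at $114.60 = 498.8 < 930, so use break Q=930: TC = 58,370×$114.60 + (58,370/930.0)×51.3 + (930.0/2)×0.21×$114.60 = $6,703,612.45.
Lowest total cost is $6,703,612.45 at Q = 930.0.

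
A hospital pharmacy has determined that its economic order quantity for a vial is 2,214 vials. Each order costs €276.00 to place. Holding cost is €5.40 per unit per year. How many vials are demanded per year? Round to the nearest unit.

D ≈ 47,952 vials per year

Squaring Q* = √(2DS/H) gives Q*² = 2DS/H.
From Q* = √(2DS/H): D = Q*²H / (2S) = 2,214² × 5.4 / (2 × 276) = 47952.352.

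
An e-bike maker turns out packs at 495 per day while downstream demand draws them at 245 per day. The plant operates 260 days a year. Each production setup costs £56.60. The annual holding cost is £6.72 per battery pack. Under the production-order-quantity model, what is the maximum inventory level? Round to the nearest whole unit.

I_max ≈ 736 packs

Annual demand D = 245 × 260 = 63,700.
Production build-up factor (1 − d/p) = 1 − 245/495 = 0.5051.
Q* = √(2DS / (H(1 − d/p))) = √(2 × 63,700 × 56.6 / (6.72 × 0.5051)).
= √(7,210,840 / 3.3939) ≈ 1457.608.
Maximum inventory = Q*(1 − d/p) = 1457.608 × 0.5051 ≈ 736.166.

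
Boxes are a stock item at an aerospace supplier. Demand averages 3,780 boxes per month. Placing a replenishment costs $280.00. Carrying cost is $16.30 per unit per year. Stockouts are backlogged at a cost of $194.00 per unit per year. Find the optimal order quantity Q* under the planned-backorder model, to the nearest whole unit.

Annual demand D = 3,780 × 12 = 45,360.
With planned backorders, Q* = √(2DS/H) · √((H+B)/B).
√(2DS/H) = √(2 × 45,360 × 280 / 16.3) = 1248.351.
√((H+B)/B) = √((16.3+194)/194) = 1.0412.
Q* ≈ 1299.737.

Q* ≈ 1,300 boxes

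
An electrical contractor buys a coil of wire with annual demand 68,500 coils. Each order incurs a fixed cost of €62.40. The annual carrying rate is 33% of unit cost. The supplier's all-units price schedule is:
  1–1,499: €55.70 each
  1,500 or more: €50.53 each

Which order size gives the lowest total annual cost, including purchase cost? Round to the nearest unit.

Holding cost per unit per year at price C is H = 0.33·C.
Candidates are each tier's EOQ (if it falls in that tier) and each price-break quantity.
EOQ at €55.70 = 682.0 (feasible in tier 1): TC = 68,500×€55.70 + (68,500/682.0)×62.4 + (682.0/2)×0.33×€55.70 = €3,827,985.37.
EOQ at €50.53 = 716.0 < 1500, so use break Q=1500: TC = 68,500×€50.53 + (68,500/1500.0)×62.4 + (1500.0/2)×0.33×€50.53 = €3,476,660.77.
Lowest total cost is €3,476,660.77 at Q = 1500.0.

Q* ≈ 1,500 coils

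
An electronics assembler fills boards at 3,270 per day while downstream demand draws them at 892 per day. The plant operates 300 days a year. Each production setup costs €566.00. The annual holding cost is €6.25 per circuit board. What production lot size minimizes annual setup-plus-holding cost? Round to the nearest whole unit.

Q* ≈ 8,164 boards

Annual demand D = 892 × 300 = 267,600.
Production build-up factor (1 − d/p) = 1 − 892/3,270 = 0.7272.
Q* = √(2DS / (H(1 − d/p))) = √(2 × 267,600 × 566 / (6.25 × 0.7272)).
= √(302,923,200 / 4.5451) ≈ 8163.835.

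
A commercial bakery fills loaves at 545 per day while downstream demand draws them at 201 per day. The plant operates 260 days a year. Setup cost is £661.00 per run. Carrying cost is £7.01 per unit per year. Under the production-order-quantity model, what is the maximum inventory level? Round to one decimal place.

I_max ≈ 2,494.1 loaves

Annual demand D = 201 × 260 = 52,260.
Production build-up factor (1 − d/p) = 1 − 201/545 = 0.6312.
Q* = √(2DS / (H(1 − d/p))) = √(2 × 52,260 × 661 / (7.01 × 0.6312)).
= √(69,087,720 / 4.4247) ≈ 3951.486.
Maximum inventory = Q*(1 − d/p) = 3951.486 × 0.6312 ≈ 2494.149.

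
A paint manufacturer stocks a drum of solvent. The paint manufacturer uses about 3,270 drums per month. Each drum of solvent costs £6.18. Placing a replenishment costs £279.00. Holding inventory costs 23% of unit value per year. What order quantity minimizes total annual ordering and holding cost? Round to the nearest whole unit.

Q* ≈ 3,925 drums

Annual demand D = 3,270 × 12 = 39,240.
Holding cost H = 0.23 × £6.18 = £1.4214 per unit per year.
EOQ = √(2DS / H) = √(2 × 39,240 × 279 / 1.4214).
= √(21,895,920 / 1.4214) = √15,404,474.4618 ≈ 3924.853.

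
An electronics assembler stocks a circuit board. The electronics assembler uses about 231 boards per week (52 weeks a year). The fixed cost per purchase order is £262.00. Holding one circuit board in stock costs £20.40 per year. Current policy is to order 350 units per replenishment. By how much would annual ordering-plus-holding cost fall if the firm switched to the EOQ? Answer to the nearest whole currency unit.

Annual demand D = 231 × 52 = 12,012.
EOQ = √(2DS/H) = √(2 × 12,012 × 262 / 20.4) ≈ 555.47.
Cost at Q* = (D/Q*)S + (Q*/2)H = √(2DSH) ≈ £11,331.53.
Cost at Q = 350: (12,012/350)×262 + (350/2)×20.4 = £8,991.84 + £3,570.00 = £12,561.84.
Excess = £12,561.84 − £11,331.53 = £1,230.31.

Extra cost ≈ £1,230 per year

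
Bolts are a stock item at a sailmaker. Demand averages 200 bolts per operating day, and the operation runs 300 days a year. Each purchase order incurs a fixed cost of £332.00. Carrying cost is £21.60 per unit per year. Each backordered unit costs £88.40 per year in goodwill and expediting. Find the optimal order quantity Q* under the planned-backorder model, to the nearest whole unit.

Q* ≈ 1,515 bolts

Annual demand D = 200 × 300 = 60,000.
With planned backorders, Q* = √(2DS/H) · √((H+B)/B).
√(2DS/H) = √(2 × 60,000 × 332 / 21.6) = 1358.103.
√((H+B)/B) = √((21.6+88.4)/88.4) = 1.1155.
Q* ≈ 1514.966.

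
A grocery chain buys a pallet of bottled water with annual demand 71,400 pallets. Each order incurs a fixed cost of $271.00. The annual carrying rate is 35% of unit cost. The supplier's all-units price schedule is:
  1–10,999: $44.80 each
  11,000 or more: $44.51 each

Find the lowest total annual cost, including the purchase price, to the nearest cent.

Holding cost per unit per year at price C is H = 0.35·C.
For each price level, check whether its EOQ is feasible; otherwise the best quantity at that price is the breakpoint.
EOQ at $44.80 = 1571.0 (feasible in tier 1): TC = 71,400×$44.80 + (71,400/1571.0)×271 + (1571.0/2)×0.35×$44.80 = $3,223,353.25.
EOQ at $44.51 = 1576.1 < 11000, so use break Q=11000: TC = 71,400×$44.51 + (71,400/11000.0)×271 + (11000.0/2)×0.35×$44.51 = $3,265,454.79.
Lowest total cost among the candidates is at Q = 1571.0.

TC* ≈ $3,223,353.25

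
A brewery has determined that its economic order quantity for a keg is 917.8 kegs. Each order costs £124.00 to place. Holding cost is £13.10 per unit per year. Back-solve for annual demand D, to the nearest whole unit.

The basic EOQ model gives Q* = √(2DS/H); rearrange for the unknown.
From Q* = √(2DS/H): D = Q*²H / (2S) = 917.8² × 13.1 / (2 × 124) = 44495.462.

D ≈ 44,495 kegs per year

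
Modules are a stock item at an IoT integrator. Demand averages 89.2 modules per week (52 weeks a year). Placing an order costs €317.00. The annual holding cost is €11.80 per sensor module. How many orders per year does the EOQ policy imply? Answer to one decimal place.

Annual demand D = 89.2 × 52 = 4,638.4.
Q* = √(2DS/H) = √(2 × 4,638.4 × 317 / 11.8) ≈ 499.22.
Orders per year = D / Q* = 4,638.4 / 499.22 ≈ 9.291.

N ≈ 9.3 orders per year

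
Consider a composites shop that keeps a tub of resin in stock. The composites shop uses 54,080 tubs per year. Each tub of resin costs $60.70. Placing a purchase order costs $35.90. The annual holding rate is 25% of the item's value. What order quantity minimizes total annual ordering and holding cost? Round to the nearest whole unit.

Q* ≈ 506 tubs

Holding cost H = 0.25 × $60.70 = $15.1750 per unit per year.
EOQ = √(2DS / H) = √(2 × 54,080 × 35.9 / 15.175).
= √(3,882,944 / 15.175) = √255,877.6936 ≈ 505.844.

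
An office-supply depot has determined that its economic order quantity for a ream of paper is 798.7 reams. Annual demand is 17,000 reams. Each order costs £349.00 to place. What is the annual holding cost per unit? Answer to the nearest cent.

H ≈ £18.60

The basic EOQ model gives Q* = √(2DS/H); rearrange for the unknown.
From Q* = √(2DS/H): H = 2DS / Q*² = 2 × 17,000 × 349 / 798.7² = 18.6010.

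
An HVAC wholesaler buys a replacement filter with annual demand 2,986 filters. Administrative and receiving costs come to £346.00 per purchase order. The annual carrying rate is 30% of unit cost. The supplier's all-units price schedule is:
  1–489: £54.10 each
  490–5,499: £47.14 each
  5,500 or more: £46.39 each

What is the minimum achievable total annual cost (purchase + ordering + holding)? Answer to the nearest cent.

Holding cost per unit per year at price C is H = 0.30·C.
Evaluate total cost at each tier's feasible EOQ or, if the EOQ is below the tier, at the tier's minimum quantity.
EOQ at £54.10 = 356.8 (feasible in tier 1): TC = 2,986×£54.10 + (2,986/356.8)×346 + (356.8/2)×0.30×£54.10 = £167,333.65.
EOQ at £47.14 = 382.2 < 490, so use break Q=490: TC = 2,986×£47.14 + (2,986/490.0)×346 + (490.0/2)×0.30×£47.14 = £146,333.31.
EOQ at £46.39 = 385.3 < 5500, so use break Q=5500: TC = 2,986×£46.39 + (2,986/5500.0)×346 + (5500.0/2)×0.30×£46.39 = £176,980.14.
Lowest total cost among the candidates is at Q = 490.0.

TC* ≈ £146,333.31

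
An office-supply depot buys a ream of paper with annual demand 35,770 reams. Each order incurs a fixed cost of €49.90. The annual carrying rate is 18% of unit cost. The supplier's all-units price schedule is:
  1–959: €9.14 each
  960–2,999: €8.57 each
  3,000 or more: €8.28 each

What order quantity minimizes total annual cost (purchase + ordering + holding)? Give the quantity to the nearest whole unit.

Q* ≈ 3,000 reams

Holding cost per unit per year at price C is H = 0.18·C.
Candidates are each tier's EOQ (if it falls in that tier) and each price-break quantity.
Tier 1 (€9.14): EOQ = 1473.0 exceeds tier's upper bound 959, so this tier is dominated.
EOQ at €8.57 = 1521.2 (feasible in tier 2): TC = 35,770×€8.57 + (35,770/1521.2)×49.9 + (1521.2/2)×0.18×€8.57 = €308,895.57.
EOQ at €8.28 = 1547.7 < 3000, so use break Q=3000: TC = 35,770×€8.28 + (35,770/3000.0)×49.9 + (3000.0/2)×0.18×€8.28 = €299,006.17.
Lowest total cost is €299,006.17 at Q = 3000.0.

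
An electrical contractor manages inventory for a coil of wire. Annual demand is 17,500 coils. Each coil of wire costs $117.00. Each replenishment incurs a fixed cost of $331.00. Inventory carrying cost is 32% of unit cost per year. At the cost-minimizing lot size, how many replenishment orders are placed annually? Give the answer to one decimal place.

N ≈ 31.5 orders per year

Holding cost H = 0.32 × $117.00 = $37.4400 per unit per year.
The optimal lot size = √(2DS/H) = √(2 × 17,500 × 331 / 37.44) ≈ 556.26.
Orders per year = D / Q* = 17,500 / 556.26 ≈ 31.460.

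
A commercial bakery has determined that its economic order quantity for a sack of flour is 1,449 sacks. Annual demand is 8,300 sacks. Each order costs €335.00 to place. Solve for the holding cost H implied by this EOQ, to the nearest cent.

H ≈ €2.65

The basic EOQ model gives Q* = √(2DS/H); rearrange for the unknown.
From Q* = √(2DS/H): H = 2DS / Q*² = 2 × 8,300 × 335 / 1,449² = 2.6486.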